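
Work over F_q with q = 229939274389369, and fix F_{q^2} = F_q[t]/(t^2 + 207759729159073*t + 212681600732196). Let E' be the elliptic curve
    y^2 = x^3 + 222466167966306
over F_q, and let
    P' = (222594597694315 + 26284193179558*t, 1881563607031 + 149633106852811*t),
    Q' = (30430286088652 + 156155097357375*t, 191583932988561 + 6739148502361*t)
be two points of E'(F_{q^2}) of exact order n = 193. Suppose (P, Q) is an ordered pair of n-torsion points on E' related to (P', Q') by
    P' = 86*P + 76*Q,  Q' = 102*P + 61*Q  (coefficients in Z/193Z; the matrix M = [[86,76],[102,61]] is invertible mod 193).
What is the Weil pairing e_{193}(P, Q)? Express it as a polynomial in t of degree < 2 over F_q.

13225837436874 + 207756915954373*t

e_{193}(aP+bQ,cP+dQ) = e_{193}(P,Q)^(ad-bc); with (a,b,c,d)=(86,76,102,61) this gives the det-193 law.
det(M) mod 193 = 3; its inverse in (Z/193)^* is 129 (check: 3*129 mod 193 = 1).
n = 193 = (11000001)_2 (8 bits, wt 3); accumulate f_{193,P'}(Q'+S)/f_{193,P'}(S) along the 7-step ladder.
The quotient is 50156899851967 + 185027162368992*t.
e_{193}(P,Q) = (50156899851967 + 185027162368992*t)^{129} = 13225837436874 + 207756915954373*t.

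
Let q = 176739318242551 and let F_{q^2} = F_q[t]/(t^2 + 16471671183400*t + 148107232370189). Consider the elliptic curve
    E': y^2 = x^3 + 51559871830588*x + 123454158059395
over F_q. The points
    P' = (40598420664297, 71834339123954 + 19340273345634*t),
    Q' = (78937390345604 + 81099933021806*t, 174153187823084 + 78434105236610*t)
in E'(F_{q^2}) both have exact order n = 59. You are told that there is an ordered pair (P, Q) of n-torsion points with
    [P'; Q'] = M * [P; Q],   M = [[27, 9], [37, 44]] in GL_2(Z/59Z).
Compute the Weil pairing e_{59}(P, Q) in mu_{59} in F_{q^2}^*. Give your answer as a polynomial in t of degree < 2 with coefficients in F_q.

81864829113226 + 85235240497715*t

e_{59}(aP+bQ,cP+dQ) = e_{59}(P,Q)^(ad-bc); with (a,b,c,d)=(27,9,37,44) this gives the det-59 law.
det(M) mod 59 = 29; its inverse in (Z/59)^* is 57 (check: 29*57 mod 59 = 1).
n = 59 = (111011)_2 (6 bits, wt 5); accumulate f_{59,P'}(Q'+S)/f_{59,P'}(S) along the 5-step ladder.
Result: e(P',Q') = 126281835227767 + 2708374726384*t.
e_{59}(P,Q) = (126281835227767 + 2708374726384*t)^{57} = 81864829113226 + 85235240497715*t.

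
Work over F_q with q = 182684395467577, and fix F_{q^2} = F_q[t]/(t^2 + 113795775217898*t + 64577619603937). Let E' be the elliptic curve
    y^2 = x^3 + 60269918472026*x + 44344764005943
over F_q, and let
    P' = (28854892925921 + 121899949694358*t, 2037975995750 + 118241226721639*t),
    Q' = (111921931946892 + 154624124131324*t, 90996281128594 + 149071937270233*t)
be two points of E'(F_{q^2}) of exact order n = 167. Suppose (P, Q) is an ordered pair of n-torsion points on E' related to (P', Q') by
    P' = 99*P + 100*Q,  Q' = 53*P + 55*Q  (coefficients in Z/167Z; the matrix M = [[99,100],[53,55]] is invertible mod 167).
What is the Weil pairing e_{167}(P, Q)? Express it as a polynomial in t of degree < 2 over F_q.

Under M = [[99,100],[53,55]] in GL_2(Z/167), e_{167}(P',Q') = e_{167}(P,Q)^(99*55-100*53 mod 167).
det(M) mod 167 = 145; its inverse in (Z/167)^* is 129 (check: 145*129 mod 167 = 1).
Miller loop for e_{167} over F_{182684395467577^2}: bits of 167 = 10100111; 7 double steps + 4 add steps, l/v at each.
e_{167}(P',Q') = 136148487506661 + 19534714839478*t.
(136148487506661 + 19534714839478*t)^{129} mod (182684395467577,f) = 178691748102523 + 180740002289702*t.

178691748102523 + 180740002289702*t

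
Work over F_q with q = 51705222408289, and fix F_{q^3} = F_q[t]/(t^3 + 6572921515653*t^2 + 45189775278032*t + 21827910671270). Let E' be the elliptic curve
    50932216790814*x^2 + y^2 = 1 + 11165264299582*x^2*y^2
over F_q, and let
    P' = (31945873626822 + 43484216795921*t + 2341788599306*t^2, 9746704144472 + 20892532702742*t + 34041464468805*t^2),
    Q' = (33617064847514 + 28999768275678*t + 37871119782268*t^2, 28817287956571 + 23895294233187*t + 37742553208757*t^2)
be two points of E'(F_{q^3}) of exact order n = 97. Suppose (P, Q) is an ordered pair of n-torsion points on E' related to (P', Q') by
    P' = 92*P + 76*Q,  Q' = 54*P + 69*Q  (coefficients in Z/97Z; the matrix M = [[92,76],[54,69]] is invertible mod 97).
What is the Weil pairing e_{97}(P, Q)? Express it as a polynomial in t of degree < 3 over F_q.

Since e_{97}(P,P)=e_{97}(Q,Q)=1 and e_{97}(Q,P)=e_{97}(P,Q)^{-1}, expanding e_{97}(92*P + 76*Q,54*P + 69*Q) leaves e(P,Q)^det(M).
det M = 92*69 - 76*54 = 2244 = 13 (mod 97); 13^{-1} = 15 (mod 97).
Map (x,y)_Ed via u=(1+y)/(1-y), v=(1+y)/((1-y)x) to Montgomery A=3898316952388,B=45810230638811; then to (a',b')=(0,49261734312078).
n = 97 = (1100001)_2 (7 bits, wt 3); accumulate f_{97,P'}(Q'+S)/f_{97,P'}(S) along the 6-step ladder.
The quotient is 27977883406028 + 2882686685454*t + 7064967483799*t^2.
Hence e(P,Q) = 47825725899031 + 21240670831003*t + 28222078133166*t^2 in F_{51705222408289^3}^*.

47825725899031 + 21240670831003*t + 28222078133166*t^2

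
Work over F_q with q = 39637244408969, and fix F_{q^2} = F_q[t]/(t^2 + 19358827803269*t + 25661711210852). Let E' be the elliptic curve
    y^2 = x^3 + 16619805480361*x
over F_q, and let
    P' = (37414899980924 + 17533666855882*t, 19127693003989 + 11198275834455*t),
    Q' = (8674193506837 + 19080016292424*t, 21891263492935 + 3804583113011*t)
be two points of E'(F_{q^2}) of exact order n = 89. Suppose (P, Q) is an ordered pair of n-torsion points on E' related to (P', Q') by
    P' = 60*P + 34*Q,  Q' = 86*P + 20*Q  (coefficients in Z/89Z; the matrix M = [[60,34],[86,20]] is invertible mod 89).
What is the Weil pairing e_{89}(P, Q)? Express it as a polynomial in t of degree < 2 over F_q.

The 89-Weil pairing on E[89] over F_{39637244408969} is alternating-bilinear: e_{89}(P',Q') = e_{89}(P,Q)^det(M).
Hence e(P,Q) = e(P',Q')^{62} where 62 = 56^{-1} mod 89.
Miller loop for e_{89} over F_{39637244408969^2}: bits of 89 = 1011001; 6 double steps + 3 add steps, l/v at each.
So e_{89}(P',Q') = 10322663787042 + 22682408006570*t.
Thus e_{89}(P,Q) = 37691666736935 + 24357888406190*t.

37691666736935 + 24357888406190*t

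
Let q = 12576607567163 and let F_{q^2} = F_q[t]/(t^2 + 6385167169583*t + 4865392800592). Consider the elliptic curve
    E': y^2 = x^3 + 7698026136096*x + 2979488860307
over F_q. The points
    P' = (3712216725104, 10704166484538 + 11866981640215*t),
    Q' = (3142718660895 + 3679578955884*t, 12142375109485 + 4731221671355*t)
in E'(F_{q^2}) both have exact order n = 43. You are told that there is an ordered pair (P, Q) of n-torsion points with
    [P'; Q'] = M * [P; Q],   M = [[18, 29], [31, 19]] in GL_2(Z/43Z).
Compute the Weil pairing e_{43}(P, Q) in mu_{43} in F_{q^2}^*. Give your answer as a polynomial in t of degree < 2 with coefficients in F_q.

459409290310 + 4649609620883*t

e_{43} is bilinear + alternating on E[43], so e_{43}(18*P + 29*Q, 31*P + 19*Q) = e_{43}(P,Q)^(18*19-29*31).
det(M) mod 43 = 2; its inverse in (Z/43)^* is 22 (check: 2*22 mod 43 = 1).
Miller loop for e_{43} over F_{12576607567163^2}: bits of 43 = 101011; 5 double steps + 3 add steps, l/v at each.
e_{43}(P',Q') = 6737482367546 + 12261822647555*t.
Hence e(P,Q) = 459409290310 + 4649609620883*t in F_{12576607567163^2}^*.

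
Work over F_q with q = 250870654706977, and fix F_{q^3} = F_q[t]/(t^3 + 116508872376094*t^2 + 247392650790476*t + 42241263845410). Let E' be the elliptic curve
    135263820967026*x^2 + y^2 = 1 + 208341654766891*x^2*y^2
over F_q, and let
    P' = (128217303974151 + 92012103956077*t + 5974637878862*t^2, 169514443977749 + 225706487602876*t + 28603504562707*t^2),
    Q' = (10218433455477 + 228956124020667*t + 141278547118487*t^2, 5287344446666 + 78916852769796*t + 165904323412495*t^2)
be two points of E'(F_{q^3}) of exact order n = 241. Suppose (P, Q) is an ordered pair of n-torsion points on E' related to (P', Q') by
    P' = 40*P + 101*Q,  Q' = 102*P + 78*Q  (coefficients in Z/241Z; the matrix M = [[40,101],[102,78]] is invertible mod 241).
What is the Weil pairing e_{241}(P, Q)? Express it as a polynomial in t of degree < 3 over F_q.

Alternating bilinearity on E[241] (values in mu_{241} in F_{250870654706977^3}) gives e(P',Q') = e(P,Q)^det(M).
So e_{241}(P,Q) = e_{241}(P',Q')^{236}, since 48*236 = 1 mod 241.
Map (x,y)_Ed via u=(1+y)/(1-y), v=(1+y)/((1-y)x) to Montgomery A=143320630176173,B=12855677112208; then to (a',b')=(54932874378121,41835748081890).
8-bit Miller (11110001) on E'/F_{250870654706977} with a'=54932874378121, b'=41835748081890: accumulate tangent/chord ratios at Q'+S and P'+S'.
f_P(D_Q)/f_Q(D_P) = 93222960561315 + 172321110195790*t + 248014475350328*t^2.
(93222960561315 + 172321110195790*t + 248014475350328*t^2)^{236} mod (250870654706977,f) = 151769282224713 + 173998598839006*t + 73323622464537*t^2.

151769282224713 + 173998598839006*t + 73323622464537*t^2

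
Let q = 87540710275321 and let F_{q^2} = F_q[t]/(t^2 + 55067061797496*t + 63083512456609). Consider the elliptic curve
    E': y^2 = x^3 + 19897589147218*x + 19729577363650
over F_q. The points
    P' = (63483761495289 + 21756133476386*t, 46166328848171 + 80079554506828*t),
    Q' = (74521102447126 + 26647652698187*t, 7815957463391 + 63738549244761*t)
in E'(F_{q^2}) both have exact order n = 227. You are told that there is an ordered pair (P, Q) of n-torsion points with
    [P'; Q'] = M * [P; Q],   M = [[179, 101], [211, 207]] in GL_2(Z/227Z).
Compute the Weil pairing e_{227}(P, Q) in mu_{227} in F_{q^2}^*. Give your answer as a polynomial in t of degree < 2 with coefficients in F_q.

Under M = [[179,101],[211,207]] in GL_2(Z/227), e_{227}(P',Q') = e_{227}(P,Q)^(179*207-101*211 mod 227).
Hence e(P,Q) = e(P',Q')^{23} where 23 = 79^{-1} mod 227.
n = 227 = (11100011)_2 (8 bits, wt 5); accumulate f_{227,P'}(Q'+S)/f_{227,P'}(S) along the 7-step ladder.
Result: e(P',Q') = 17668178878981 + 16845491878329*t.
Thus e_{227}(P,Q) = 87371280981311 + 20070865932788*t.

87371280981311 + 20070865932788*t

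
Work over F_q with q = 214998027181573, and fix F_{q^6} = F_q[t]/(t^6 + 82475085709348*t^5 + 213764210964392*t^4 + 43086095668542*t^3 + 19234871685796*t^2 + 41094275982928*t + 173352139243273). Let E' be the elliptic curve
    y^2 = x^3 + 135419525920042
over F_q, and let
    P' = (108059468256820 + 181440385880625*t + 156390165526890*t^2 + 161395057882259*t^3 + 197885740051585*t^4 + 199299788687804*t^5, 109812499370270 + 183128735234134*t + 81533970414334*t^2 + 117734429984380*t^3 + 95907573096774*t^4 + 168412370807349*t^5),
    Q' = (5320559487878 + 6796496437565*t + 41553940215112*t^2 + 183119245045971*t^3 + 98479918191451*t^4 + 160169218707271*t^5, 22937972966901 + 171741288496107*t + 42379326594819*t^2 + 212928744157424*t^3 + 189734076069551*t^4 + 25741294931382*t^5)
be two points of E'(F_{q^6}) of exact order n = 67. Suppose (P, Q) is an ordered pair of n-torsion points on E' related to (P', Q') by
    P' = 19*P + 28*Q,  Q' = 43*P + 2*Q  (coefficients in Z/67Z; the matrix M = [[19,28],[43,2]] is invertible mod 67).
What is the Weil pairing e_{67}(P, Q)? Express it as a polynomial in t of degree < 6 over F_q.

Under M = [[19,28],[43,2]] in GL_2(Z/67), e_{67}(P',Q') = e_{67}(P,Q)^(19*2-28*43 mod 67).
Inverting 40 mod 67: 62. Thus e_{67}(P,Q) = e(P',Q')^{62}.
Build f_{67,P'} and f_{67,Q'} via the 7-bit ladder of 67=1000011_2; evaluate at shifted divisors; quotient in F_{214998027181573^6}.
So e_{67}(P',Q') = 82949869499887 + 141730804179686*t + 153528860355917*t^2 + 152676709305260*t^3 + 100351893397307*t^4 + 60067673809530*t^5.
Raise to 62: e(P,Q) = 79865293775421 + 201153608432288*t + 131531397471207*t^2 + 186790160819659*t^3 + 5569742901664*t^4 + 192509362311286*t^5 in mu_{67}.

79865293775421 + 201153608432288*t + 131531397471207*t^2 + 186790160819659*t^3 + 5569742901664*t^4 + 192509362311286*t^5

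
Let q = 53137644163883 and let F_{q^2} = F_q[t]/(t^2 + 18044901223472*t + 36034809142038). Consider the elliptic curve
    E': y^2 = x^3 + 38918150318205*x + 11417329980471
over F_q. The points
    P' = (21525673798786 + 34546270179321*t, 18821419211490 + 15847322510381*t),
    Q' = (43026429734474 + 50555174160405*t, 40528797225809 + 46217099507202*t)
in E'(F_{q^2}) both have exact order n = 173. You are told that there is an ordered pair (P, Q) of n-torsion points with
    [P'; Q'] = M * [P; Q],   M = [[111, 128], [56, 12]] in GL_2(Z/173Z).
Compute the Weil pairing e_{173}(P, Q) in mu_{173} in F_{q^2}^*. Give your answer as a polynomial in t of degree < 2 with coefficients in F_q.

27493456003577 + 51515035167685*t

Since e_{173}(P,P)=e_{173}(Q,Q)=1 and e_{173}(Q,P)=e_{173}(P,Q)^{-1}, expanding e_{173}(111*P + 128*Q,56*P + 12*Q) leaves e(P,Q)^det(M).
Hence e(P,Q) = e(P',Q')^{79} where 79 = 46^{-1} mod 173.
Double-and-add over 10101101: 8-1 doublings, 5-1 additions; each step l_{T,T}/v_{2T} or l_{T,P'}/v at Q'+S for random S.
Result: e(P',Q') = 16099530515778 + 44156874717144*t.
e_{173}(P,Q) = (16099530515778 + 44156874717144*t)^{79} = 27493456003577 + 51515035167685*t.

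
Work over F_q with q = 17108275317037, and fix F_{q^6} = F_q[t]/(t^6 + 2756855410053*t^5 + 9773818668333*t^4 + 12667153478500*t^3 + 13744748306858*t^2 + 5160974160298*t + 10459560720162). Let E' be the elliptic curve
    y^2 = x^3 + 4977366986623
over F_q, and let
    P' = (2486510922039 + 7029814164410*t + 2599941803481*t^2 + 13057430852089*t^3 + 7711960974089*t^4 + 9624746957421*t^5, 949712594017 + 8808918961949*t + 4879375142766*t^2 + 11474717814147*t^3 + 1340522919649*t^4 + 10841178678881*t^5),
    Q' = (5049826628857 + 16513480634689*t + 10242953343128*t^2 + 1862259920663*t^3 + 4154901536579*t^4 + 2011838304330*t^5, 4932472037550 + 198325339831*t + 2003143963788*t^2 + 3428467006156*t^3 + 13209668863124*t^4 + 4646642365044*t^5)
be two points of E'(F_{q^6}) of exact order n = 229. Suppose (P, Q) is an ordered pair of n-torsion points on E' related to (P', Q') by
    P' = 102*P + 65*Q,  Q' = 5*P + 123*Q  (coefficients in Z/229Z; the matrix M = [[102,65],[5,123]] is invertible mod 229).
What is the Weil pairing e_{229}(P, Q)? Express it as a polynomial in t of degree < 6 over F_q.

Since e_{229}(P,P)=e_{229}(Q,Q)=1 and e_{229}(Q,P)=e_{229}(P,Q)^{-1}, expanding e_{229}(102*P + 65*Q,5*P + 123*Q) leaves e(P,Q)^det(M).
Hence e(P,Q) = e(P',Q')^{30} where 30 = 84^{-1} mod 229.
n = 229 = (11100101)_2 (8 bits, wt 5); accumulate f_{229,P'}(Q'+S)/f_{229,P'}(S) along the 7-step ladder.
f_P(D_Q)/f_Q(D_P) = 10695431965785 + 3533743984088*t + 1884610361067*t^2 + 17002980556989*t^3 + 9048160181805*t^4 + 2549231917257*t^5.
Finally e_{229}(P,Q) = 14450327294668 + 13418227827136*t + 6661413894715*t^2 + 3357664185444*t^3 + 16309344219372*t^4 + 254189365885*t^5.

14450327294668 + 13418227827136*t + 6661413894715*t^2 + 3357664185444*t^3 + 16309344219372*t^4 + 254189365885*t^5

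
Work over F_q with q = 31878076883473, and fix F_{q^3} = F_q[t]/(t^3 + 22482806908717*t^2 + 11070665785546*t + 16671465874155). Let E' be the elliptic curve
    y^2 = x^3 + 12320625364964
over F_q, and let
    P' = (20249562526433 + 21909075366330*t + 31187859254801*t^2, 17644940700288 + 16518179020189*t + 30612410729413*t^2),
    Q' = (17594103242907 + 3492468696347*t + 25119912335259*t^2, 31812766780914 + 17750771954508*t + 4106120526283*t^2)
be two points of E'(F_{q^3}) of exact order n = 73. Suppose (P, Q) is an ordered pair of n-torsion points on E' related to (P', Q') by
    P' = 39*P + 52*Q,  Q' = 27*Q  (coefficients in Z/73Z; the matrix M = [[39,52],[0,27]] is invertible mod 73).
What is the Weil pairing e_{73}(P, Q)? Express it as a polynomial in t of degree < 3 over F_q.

Under M = [[39,52],[0,27]] in GL_2(Z/73), e_{73}(P',Q') = e_{73}(P,Q)^(39*27-52*0 mod 73).
Hence e(P,Q) = e(P',Q')^{33} where 33 = 31^{-1} mod 73.
Run Miller on y^2=x^3+12320625364964 over F_{31878076883473}: ladder 1001001 (7 bits); e = f_P(D_Q)/f_Q(D_P).
f_P(D_Q)/f_Q(D_P) = 16223176823553 + 6187974589378*t + 15346073823917*t^2.
Finally e_{73}(P,Q) = 21045614901498 + 28865039716409*t + 25082801796405*t^2.

21045614901498 + 28865039716409*t + 25082801796405*t^2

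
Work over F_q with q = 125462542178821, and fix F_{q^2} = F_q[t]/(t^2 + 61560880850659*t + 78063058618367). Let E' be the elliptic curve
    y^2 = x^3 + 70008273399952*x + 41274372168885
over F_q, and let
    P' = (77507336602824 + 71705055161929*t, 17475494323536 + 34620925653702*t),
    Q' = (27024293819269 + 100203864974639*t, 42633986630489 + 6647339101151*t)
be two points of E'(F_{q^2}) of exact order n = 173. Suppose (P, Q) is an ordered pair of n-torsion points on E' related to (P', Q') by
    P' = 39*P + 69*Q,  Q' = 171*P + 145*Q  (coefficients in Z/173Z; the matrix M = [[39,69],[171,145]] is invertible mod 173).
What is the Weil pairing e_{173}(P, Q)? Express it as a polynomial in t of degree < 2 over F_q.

87178574121162 + 44643013587839*t

Alternating bilinearity on E[173] (values in mu_{173} in F_{125462542178821^2}) gives e(P',Q') = e(P,Q)^det(M).
det M = 39*145 - 69*171 = -6144 = 84 (mod 173); 84^{-1} = 138 (mod 173).
Double-and-add over 10101101: 8-1 doublings, 5-1 additions; each step l_{T,T}/v_{2T} or l_{T,P'}/v at Q'+S for random S.
f_P(D_Q)/f_Q(D_P) = 110242471471416 + 29201688034774*t.
Hence e(P,Q) = 87178574121162 + 44643013587839*t in F_{125462542178821^2}^*.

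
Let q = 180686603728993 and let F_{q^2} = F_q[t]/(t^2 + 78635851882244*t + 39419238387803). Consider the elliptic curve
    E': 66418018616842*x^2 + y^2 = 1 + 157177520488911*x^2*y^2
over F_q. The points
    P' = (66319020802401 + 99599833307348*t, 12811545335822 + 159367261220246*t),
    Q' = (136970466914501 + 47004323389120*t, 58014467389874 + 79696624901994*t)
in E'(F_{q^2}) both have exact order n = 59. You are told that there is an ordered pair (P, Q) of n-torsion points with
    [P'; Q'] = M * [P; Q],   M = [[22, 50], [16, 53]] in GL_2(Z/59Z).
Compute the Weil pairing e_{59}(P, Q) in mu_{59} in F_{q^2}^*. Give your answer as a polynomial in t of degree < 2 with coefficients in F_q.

The 59-Weil pairing on E[59] over F_{180686603728993} is alternating-bilinear: e_{59}(P',Q') = e_{59}(P,Q)^det(M).
So e_{59}(P,Q) = e_{59}(P',Q')^{5}, since 12*5 = 1 mod 59.
Edwards a_E,d_E -> Montgomery A=149710531623402,B=143448657468576 -> Weierstrass 148843000765793,64678196785901 via alpha=7151489229460,beta=22481775464231.
n = 59 = (111011)_2 (6 bits, wt 5); accumulate f_{59,P'}(Q'+S)/f_{59,P'}(S) along the 5-step ladder.
f_P(D_Q)/f_Q(D_P) = 18472818490256 + 162384331194493*t.
(18472818490256 + 162384331194493*t)^{5} mod (180686603728993,f) = 86823894000319 + 92338395114502*t.

86823894000319 + 92338395114502*t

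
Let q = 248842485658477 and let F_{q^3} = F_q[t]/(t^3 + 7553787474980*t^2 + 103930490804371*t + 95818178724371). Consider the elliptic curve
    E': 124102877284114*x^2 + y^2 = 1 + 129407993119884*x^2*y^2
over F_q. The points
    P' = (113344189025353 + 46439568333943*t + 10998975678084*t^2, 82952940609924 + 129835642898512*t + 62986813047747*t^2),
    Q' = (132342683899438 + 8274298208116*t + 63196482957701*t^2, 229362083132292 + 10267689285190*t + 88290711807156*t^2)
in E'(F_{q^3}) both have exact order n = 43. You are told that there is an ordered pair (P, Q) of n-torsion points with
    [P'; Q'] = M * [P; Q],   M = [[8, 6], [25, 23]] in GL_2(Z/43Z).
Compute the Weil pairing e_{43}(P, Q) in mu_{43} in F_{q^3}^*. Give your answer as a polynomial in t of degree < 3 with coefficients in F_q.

Alternating bilinearity on E[43] (values in mu_{43} in F_{248842485658477^3}) gives e(P',Q') = e(P,Q)^det(M).
8*23 - 6*25 = 34; reduced mod 43: det = 34, inverse 19.
Edwards->Montgomery: u=(1+y)/(1-y), v=u/x -> 211238313316849v^2=u^3+227499353141615u^2+u; then x_W=123094963870296u+125199306953492: y^2=x^3+179785454045816*x+16631514322451.
6-bit Miller (101011) on E'/F_{248842485658477} with a'=179785454045816, b'=16631514322451: accumulate tangent/chord ratios at Q'+S and P'+S'.
e_{43}(P',Q') = 101787281705292 + 9493254273662*t + 183269844304974*t^2.
e_{43}(P,Q) = (101787281705292 + 9493254273662*t + 183269844304974*t^2)^{19} = 71970630001671 + 178838493996187*t + 170677661168888*t^2.

71970630001671 + 178838493996187*t + 170677661168888*t^2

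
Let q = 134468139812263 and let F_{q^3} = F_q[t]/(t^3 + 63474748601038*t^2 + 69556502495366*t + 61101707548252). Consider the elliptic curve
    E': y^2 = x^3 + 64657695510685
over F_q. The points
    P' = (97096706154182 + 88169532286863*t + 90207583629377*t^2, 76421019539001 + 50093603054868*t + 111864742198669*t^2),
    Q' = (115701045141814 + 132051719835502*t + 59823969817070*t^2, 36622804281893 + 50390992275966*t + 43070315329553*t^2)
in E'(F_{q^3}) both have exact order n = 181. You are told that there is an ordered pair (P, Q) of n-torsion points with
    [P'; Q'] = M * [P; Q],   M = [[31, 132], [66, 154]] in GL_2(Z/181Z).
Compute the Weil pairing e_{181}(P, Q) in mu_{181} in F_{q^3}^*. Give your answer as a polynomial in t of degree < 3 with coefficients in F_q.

Under M = [[31,132],[66,154]] in GL_2(Z/181), e_{181}(P',Q') = e_{181}(P,Q)^(31*154-132*66 mod 181).
Inverting 44 mod 181: 144. Thus e_{181}(P,Q) = e(P',Q')^{144}.
Run Miller on y^2=x^3+64657695510685 over F_{134468139812263}: ladder 10110101 (8 bits); e = f_P(D_Q)/f_Q(D_P).
So e_{181}(P',Q') = 92134705722557 + 81480696189275*t + 56040945902456*t^2.
Finally e_{181}(P,Q) = 39673003923368 + 115024843658101*t + 64291523740755*t^2.

39673003923368 + 115024843658101*t + 64291523740755*t^2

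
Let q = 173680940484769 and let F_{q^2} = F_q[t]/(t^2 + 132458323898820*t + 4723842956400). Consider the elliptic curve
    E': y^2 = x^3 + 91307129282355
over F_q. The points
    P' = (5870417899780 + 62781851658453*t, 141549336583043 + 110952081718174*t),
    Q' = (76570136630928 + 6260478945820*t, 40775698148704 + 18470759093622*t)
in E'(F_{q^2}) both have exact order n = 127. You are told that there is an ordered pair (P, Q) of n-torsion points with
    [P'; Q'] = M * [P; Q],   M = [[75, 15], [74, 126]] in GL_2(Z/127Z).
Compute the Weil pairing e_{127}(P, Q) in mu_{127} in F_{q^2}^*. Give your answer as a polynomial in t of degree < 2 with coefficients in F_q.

e_{127}(aP+bQ,cP+dQ) = e_{127}(P,Q)^(ad-bc); with (a,b,c,d)=(75,15,74,126) this gives the det-127 law.
75*126 - 15*74 = 8340; reduced mod 127: det = 85, inverse 3.
Run Miller on y^2=x^3+91307129282355 over F_{173680940484769}: ladder 1111111 (7 bits); e = f_P(D_Q)/f_Q(D_P).
Result: e(P',Q') = 1938195579412 + 136537715088906*t.
e_{127}(P,Q) = (1938195579412 + 136537715088906*t)^{3} = 86243505337627 + 123577969885729*t.

86243505337627 + 123577969885729*t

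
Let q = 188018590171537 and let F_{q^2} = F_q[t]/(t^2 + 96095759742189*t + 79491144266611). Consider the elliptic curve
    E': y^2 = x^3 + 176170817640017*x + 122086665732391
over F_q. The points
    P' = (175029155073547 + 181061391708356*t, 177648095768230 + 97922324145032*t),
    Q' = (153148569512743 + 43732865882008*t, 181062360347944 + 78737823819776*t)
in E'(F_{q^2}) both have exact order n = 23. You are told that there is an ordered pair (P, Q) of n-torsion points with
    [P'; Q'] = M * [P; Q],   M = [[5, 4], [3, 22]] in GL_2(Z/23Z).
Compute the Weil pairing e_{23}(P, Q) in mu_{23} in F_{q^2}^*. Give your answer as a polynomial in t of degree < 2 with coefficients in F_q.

Alternating bilinearity on E[23] (values in mu_{23} in F_{188018590171537^2}) gives e(P',Q') = e(P,Q)^det(M).
5*22 - 4*3 = 98; reduced mod 23: det = 6, inverse 4.
n = 23 = (10111)_2 (5 bits, wt 4); accumulate f_{23,P'}(Q'+S)/f_{23,P'}(S) along the 4-step ladder.
The quotient is 14176027434988 + 158420692205470*t.
Hence e(P,Q) = 138271750564065 + 167120169593068*t in F_{188018590171537^2}^*.

138271750564065 + 167120169593068*t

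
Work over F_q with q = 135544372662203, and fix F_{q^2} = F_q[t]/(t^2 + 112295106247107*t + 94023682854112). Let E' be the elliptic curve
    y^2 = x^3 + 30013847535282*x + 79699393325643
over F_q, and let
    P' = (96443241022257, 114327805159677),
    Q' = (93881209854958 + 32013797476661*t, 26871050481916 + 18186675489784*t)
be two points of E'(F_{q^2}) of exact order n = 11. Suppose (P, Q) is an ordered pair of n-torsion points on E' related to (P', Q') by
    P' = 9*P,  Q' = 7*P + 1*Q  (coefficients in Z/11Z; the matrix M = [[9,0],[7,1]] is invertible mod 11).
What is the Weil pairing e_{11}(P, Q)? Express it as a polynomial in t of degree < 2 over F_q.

57489748158777 + 102792540890629*t

Under M = [[9,0],[7,1]] in GL_2(Z/11), e_{11}(P',Q') = e_{11}(P,Q)^(9*1-0*7 mod 11).
9*1 - 0*7 = 9; reduced mod 11: det = 9, inverse 5.
Run Miller on y^2=x^3+30013847535282*x+79699393325643 over F_{135544372662203}: ladder 1011 (4 bits); e = f_P(D_Q)/f_Q(D_P).
e_{11}(P',Q') = 98815235534998 + 17022276196948*t.
Finally e_{11}(P,Q) = 57489748158777 + 102792540890629*t.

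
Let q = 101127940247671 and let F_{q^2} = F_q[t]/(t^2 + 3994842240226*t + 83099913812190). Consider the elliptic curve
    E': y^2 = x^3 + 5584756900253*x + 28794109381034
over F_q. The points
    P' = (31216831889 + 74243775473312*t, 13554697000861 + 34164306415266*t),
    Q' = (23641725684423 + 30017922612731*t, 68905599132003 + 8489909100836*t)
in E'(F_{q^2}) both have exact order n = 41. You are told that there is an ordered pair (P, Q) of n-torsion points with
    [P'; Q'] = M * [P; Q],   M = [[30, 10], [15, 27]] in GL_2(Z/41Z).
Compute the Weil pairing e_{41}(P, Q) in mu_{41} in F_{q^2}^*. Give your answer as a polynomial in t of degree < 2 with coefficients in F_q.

66335662534178 + 15479058623605*t

e_{41}(aP+bQ,cP+dQ) = e_{41}(P,Q)^(ad-bc); with (a,b,c,d)=(30,10,15,27) this gives the det-41 law.
det(M) mod 41 = 4; its inverse in (Z/41)^* is 31 (check: 4*31 mod 41 = 1).
6-bit Miller (101001) on E'/F_{101127940247671} with a'=5584756900253, b'=28794109381034: accumulate tangent/chord ratios at Q'+S and P'+S'.
f_P(D_Q)/f_Q(D_P) = 98625343172714 + 18678075614112*t.
Raise to 31: e(P,Q) = 66335662534178 + 15479058623605*t in mu_{41}.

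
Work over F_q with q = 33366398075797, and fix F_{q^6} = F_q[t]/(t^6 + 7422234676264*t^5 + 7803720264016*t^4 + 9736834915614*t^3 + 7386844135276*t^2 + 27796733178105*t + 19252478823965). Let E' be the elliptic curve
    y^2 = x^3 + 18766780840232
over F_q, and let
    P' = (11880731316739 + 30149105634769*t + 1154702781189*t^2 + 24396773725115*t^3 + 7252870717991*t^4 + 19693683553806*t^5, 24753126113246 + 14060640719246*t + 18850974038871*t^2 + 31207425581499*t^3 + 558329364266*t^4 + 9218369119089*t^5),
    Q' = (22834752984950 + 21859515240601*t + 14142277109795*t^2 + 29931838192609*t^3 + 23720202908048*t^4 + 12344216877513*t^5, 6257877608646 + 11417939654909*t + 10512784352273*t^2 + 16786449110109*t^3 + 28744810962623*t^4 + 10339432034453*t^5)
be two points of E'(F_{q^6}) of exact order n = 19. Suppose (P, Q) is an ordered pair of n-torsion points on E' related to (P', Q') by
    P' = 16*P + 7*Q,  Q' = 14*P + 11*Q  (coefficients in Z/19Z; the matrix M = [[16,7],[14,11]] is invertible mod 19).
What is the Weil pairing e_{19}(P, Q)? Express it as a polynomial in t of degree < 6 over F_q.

655017183841 + 2020307485394*t + 1944670296676*t^2 + 21483337179635*t^3 + 21739882164428*t^4 + 16751270635035*t^5

Alternating bilinearity on E[19] (values in mu_{19} in F_{33366398075797^6}) gives e(P',Q') = e(P,Q)^det(M).
Hence e(P,Q) = e(P',Q')^{10} where 10 = 2^{-1} mod 19.
Build f_{19,P'} and f_{19,Q'} via the 5-bit ladder of 19=10011_2; evaluate at shifted divisors; quotient in F_{33366398075797^6}.
e_{19}(P',Q') = 3711588881871 + 2591706624577*t + 10428498070491*t^2 + 13985979420642*t^3 + 16552242445905*t^4 + 13706811631176*t^5.
Hence e(P,Q) = 655017183841 + 2020307485394*t + 1944670296676*t^2 + 21483337179635*t^3 + 21739882164428*t^4 + 16751270635035*t^5 in F_{33366398075797^6}^*.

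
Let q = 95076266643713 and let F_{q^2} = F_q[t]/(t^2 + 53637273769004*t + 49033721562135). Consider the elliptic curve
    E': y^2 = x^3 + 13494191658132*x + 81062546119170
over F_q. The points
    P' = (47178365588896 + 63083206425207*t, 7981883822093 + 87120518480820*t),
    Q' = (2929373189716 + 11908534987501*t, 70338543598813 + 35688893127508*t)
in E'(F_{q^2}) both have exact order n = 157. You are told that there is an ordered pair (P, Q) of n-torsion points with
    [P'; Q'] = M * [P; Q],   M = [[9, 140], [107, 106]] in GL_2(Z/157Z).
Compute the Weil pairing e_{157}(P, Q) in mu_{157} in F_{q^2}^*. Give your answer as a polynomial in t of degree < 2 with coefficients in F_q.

89120131833288 + 36701766562655*t

Since e_{157}(P,P)=e_{157}(Q,Q)=1 and e_{157}(Q,P)=e_{157}(P,Q)^{-1}, expanding e_{157}(9*P + 140*Q,107*P + 106*Q) leaves e(P,Q)^det(M).
Hence e(P,Q) = e(P',Q')^{77} where 77 = 104^{-1} mod 157.
Miller loop for e_{157} over F_{95076266643713^2}: bits of 157 = 10011101; 7 double steps + 4 add steps, l/v at each.
Miller gives e_{157}(P',Q') = 30137360306693 + 21147898434604*t in F_{95076266643713^2}.
Thus e_{157}(P,Q) = 89120131833288 + 36701766562655*t.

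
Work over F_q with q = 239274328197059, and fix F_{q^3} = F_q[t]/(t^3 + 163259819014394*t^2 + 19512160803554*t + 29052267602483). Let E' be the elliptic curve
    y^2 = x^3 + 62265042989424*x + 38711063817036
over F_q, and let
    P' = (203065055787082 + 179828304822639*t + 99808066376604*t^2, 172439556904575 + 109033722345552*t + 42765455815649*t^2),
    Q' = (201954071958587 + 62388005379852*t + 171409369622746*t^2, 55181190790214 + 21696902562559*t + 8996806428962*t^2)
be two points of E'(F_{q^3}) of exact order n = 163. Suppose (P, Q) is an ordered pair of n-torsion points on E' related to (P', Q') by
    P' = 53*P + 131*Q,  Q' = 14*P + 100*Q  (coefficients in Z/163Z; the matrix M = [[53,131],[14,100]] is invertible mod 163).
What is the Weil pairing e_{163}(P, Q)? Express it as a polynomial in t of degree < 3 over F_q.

Alternating bilinearity on E[163] (values in mu_{163} in F_{239274328197059^3}) gives e(P',Q') = e(P,Q)^det(M).
53*100 - 131*14 = 3466; reduced mod 163: det = 43, inverse 91.
Double-and-add over 10100011: 8-1 doublings, 4-1 additions; each step l_{T,T}/v_{2T} or l_{T,P'}/v at Q'+S for random S.
Result: e(P',Q') = 136975376082506 + 74182438442888*t + 39244819505658*t^2.
(136975376082506 + 74182438442888*t + 39244819505658*t^2)^{91} mod (239274328197059,f) = 133756319208379 + 120524828411331*t + 182995342685980*t^2.

133756319208379 + 120524828411331*t + 182995342685980*t^2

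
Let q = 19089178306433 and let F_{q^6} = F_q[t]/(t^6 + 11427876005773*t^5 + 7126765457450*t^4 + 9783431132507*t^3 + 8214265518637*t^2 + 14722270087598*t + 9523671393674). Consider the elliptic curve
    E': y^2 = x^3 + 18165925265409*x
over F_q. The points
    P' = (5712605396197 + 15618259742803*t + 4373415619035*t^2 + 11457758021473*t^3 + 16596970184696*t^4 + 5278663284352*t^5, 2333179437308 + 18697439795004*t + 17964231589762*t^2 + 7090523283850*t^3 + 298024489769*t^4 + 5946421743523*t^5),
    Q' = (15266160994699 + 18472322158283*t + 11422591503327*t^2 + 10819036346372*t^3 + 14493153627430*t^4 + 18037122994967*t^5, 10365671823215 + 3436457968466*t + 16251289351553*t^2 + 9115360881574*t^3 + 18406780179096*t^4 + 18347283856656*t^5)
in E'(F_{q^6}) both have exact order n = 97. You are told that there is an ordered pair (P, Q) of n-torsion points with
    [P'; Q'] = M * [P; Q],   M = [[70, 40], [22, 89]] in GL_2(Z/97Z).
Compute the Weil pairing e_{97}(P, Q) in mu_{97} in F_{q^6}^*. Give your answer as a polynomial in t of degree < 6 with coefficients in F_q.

Alternating bilinearity on E[97] (values in mu_{97} in F_{19089178306433^6}) gives e(P',Q') = e(P,Q)^det(M).
So e_{97}(P,Q) = e_{97}(P',Q')^{13}, since 15*13 = 1 mod 97.
Run Miller on y^2=x^3+18165925265409*x over F_{19089178306433}: ladder 1100001 (7 bits); e = f_P(D_Q)/f_Q(D_P).
The quotient is 1869698858644 + 5212507638489*t + 14260005598821*t^2 + 15603657094170*t^3 + 17442067898992*t^4 + 15973595647753*t^5.
Hence e(P,Q) = 14679471489913 + 15728225362475*t + 378999584891*t^2 + 14478846816920*t^3 + 3684639403770*t^4 + 15153564795840*t^5 in F_{19089178306433^6}^*.

14679471489913 + 15728225362475*t + 378999584891*t^2 + 14478846816920*t^3 + 3684639403770*t^4 + 15153564795840*t^5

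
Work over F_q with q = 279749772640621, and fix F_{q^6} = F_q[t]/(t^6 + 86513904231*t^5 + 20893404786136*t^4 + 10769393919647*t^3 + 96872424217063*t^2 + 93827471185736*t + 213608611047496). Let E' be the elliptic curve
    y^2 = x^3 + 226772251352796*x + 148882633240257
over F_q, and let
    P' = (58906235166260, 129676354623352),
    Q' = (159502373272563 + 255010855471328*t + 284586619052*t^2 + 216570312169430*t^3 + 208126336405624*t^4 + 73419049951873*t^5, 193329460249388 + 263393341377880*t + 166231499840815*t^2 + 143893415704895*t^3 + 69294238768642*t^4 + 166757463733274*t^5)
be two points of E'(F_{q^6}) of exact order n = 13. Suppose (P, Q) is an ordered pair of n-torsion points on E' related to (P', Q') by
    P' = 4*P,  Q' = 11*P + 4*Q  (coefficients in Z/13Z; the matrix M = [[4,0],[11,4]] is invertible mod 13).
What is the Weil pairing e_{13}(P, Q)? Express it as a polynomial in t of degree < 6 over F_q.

The 13-Weil pairing on E[13] over F_{279749772640621} is alternating-bilinear: e_{13}(P',Q') = e_{13}(P,Q)^det(M).
So e_{13}(P,Q) = e_{13}(P',Q')^{9}, since 3*9 = 1 mod 13.
n = 13 = (1101)_2 (4 bits, wt 3); accumulate f_{13,P'}(Q'+S)/f_{13,P'}(S) along the 3-step ladder.
f_P(D_Q)/f_Q(D_P) = 250962441540222 + 166225694307278*t + 229933730311741*t^2 + 27056861081700*t^3 + 254051726495435*t^4 + 156566644788772*t^5.
Thus e_{13}(P,Q) = 184928679983780 + 107917986090444*t + 272794366286912*t^2 + 61459748181830*t^3 + 168201274939300*t^4 + 175995025148379*t^5.

184928679983780 + 107917986090444*t + 272794366286912*t^2 + 61459748181830*t^3 + 168201274939300*t^4 + 175995025148379*t^5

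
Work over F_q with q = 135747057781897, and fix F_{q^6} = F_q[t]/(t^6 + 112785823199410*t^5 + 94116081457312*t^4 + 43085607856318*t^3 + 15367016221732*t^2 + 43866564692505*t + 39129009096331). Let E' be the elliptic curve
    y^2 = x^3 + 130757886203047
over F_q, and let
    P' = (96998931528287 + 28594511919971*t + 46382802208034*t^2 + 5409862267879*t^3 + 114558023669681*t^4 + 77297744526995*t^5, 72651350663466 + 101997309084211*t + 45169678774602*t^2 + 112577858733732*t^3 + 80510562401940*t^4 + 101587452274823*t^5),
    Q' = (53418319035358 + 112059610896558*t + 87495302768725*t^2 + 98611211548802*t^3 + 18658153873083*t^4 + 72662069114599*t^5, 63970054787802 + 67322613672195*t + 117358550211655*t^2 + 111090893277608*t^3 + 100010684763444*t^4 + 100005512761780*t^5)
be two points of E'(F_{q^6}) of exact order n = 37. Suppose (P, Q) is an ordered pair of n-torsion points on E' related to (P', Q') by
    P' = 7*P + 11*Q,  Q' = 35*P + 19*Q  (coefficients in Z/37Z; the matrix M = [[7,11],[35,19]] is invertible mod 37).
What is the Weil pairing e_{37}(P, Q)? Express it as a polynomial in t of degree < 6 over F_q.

e_{37} is bilinear + alternating on E[37], so e_{37}(7*P + 11*Q, 35*P + 19*Q) = e_{37}(P,Q)^(7*19-11*35).
Hence e(P,Q) = e(P',Q')^{16} where 16 = 7^{-1} mod 37.
6-bit Miller (100101) on E'/F_{135747057781897} with a'=0, b'=130757886203047: accumulate tangent/chord ratios at Q'+S and P'+S'.
The quotient is 127272965653619 + 102849756372472*t + 135468079390141*t^2 + 4498566195594*t^3 + 84650473109869*t^4 + 8055993308003*t^5.
Raise to 16: e(P,Q) = 56391715814911 + 115727093081298*t + 25997026367383*t^2 + 58772413960789*t^3 + 126879117328724*t^4 + 131736690506282*t^5 in mu_{37}.

56391715814911 + 115727093081298*t + 25997026367383*t^2 + 58772413960789*t^3 + 126879117328724*t^4 + 131736690506282*t^5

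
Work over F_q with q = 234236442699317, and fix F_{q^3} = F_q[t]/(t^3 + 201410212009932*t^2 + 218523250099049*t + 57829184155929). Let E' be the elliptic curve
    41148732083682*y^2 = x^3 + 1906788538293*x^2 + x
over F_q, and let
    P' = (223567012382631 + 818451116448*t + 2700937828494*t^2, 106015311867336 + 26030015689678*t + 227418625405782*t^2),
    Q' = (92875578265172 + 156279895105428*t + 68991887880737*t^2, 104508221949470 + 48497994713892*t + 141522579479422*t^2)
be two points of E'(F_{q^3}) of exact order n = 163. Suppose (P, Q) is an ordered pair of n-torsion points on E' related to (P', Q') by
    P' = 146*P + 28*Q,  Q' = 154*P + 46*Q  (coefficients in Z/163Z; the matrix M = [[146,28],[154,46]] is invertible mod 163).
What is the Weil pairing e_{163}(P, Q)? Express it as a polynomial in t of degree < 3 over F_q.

e_{163}(aP+bQ,cP+dQ) = e_{163}(P,Q)^(ad-bc); with (a,b,c,d)=(146,28,154,46) this gives the det-163 law.
Hence e(P,Q) = e(P',Q')^{159} where 159 = 122^{-1} mod 163.
Montgomery->Weierstrass: x_W = 96251698670594*x+142261696271801, y_W=96251698670594*y on F_{234236442699317}; lands on y^2=x^3+144547987263969*x+194992629989143.
Miller loop for e_{163} over F_{234236442699317^3}: bits of 163 = 10100011; 7 double steps + 3 add steps, l/v at each.
f_P(D_Q)/f_Q(D_P) = 194051835859949 + 32095175215026*t + 119846604673696*t^2.
Hence e(P,Q) = 222974970759449 + 24206474297062*t + 29131951410622*t^2 in F_{234236442699317^3}^*.

222974970759449 + 24206474297062*t + 29131951410622*t^2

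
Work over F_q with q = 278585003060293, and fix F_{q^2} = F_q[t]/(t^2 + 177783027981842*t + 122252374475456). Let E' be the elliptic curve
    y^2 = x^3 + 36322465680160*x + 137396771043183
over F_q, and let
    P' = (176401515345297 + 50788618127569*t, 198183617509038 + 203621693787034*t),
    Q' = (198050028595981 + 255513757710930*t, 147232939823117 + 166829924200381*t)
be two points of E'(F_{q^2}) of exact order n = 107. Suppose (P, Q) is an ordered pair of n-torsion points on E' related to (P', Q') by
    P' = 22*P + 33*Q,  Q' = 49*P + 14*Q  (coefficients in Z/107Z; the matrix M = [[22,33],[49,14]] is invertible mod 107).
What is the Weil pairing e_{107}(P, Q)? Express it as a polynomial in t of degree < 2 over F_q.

110746876631855 + 49565160173898*t

Since e_{107}(P,P)=e_{107}(Q,Q)=1 and e_{107}(Q,P)=e_{107}(P,Q)^{-1}, expanding e_{107}(22*P + 33*Q,49*P + 14*Q) leaves e(P,Q)^det(M).
det(M) mod 107 = 82; its inverse in (Z/107)^* is 77 (check: 82*77 mod 107 = 1).
Run Miller on y^2=x^3+36322465680160*x+137396771043183 over F_{278585003060293}: ladder 1101011 (7 bits); e = f_P(D_Q)/f_Q(D_P).
So e_{107}(P',Q') = 55479303197265 + 146504671746132*t.
e_{107}(P,Q) = (55479303197265 + 146504671746132*t)^{77} = 110746876631855 + 49565160173898*t.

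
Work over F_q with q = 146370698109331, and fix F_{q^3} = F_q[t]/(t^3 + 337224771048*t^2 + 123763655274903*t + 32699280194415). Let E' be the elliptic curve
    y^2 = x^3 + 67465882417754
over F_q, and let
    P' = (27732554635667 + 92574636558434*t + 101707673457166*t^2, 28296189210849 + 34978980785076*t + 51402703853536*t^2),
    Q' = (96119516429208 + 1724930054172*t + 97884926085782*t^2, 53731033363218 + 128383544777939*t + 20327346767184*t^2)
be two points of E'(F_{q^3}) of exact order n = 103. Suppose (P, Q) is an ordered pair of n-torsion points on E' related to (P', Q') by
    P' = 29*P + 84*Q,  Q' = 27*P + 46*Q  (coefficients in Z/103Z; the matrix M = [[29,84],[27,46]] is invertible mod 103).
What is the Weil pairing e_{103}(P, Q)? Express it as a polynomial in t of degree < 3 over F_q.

Under M = [[29,84],[27,46]] in GL_2(Z/103), e_{103}(P',Q') = e_{103}(P,Q)^(29*46-84*27 mod 103).
29*46 - 84*27 = -934; reduced mod 103: det = 96, inverse 44.
Run Miller on y^2=x^3+67465882417754 over F_{146370698109331}: ladder 1100111 (7 bits); e = f_P(D_Q)/f_Q(D_P).
e_{103}(P',Q') = 111721477640578 + 16043988306150*t + 81047374694376*t^2.
Thus e_{103}(P,Q) = 5211807985853 + 112858688954856*t + 83518357296689*t^2.

5211807985853 + 112858688954856*t + 83518357296689*t^2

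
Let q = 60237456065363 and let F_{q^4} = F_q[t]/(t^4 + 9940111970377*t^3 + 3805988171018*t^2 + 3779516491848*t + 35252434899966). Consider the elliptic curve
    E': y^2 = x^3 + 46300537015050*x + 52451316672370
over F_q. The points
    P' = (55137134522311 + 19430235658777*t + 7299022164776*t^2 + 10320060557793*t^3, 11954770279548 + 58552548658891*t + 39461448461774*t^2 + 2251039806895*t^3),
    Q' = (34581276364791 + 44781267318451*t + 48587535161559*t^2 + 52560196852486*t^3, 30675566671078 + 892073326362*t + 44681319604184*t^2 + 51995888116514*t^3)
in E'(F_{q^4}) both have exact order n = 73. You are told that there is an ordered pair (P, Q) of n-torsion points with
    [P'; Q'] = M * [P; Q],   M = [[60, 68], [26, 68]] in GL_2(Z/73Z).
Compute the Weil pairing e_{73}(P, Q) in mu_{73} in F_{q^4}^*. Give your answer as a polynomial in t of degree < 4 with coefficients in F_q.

26300490895480 + 30923760660381*t + 12246460925636*t^2 + 6670576718151*t^3

e_{73}(aP+bQ,cP+dQ) = e_{73}(P,Q)^(ad-bc); with (a,b,c,d)=(60,68,26,68) this gives the det-73 law.
60*68 - 68*26 = 2312; reduced mod 73: det = 49, inverse 3.
Build f_{73,P'} and f_{73,Q'} via the 7-bit ladder of 73=1001001_2; evaluate at shifted divisors; quotient in F_{60237456065363^4}.
Miller gives e_{73}(P',Q') = 45316913255284 + 24690957454832*t + 7596828926034*t^2 + 42251766962364*t^3 in F_{60237456065363^4}.
Hence e(P,Q) = 26300490895480 + 30923760660381*t + 12246460925636*t^2 + 6670576718151*t^3 in F_{60237456065363^4}^*.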